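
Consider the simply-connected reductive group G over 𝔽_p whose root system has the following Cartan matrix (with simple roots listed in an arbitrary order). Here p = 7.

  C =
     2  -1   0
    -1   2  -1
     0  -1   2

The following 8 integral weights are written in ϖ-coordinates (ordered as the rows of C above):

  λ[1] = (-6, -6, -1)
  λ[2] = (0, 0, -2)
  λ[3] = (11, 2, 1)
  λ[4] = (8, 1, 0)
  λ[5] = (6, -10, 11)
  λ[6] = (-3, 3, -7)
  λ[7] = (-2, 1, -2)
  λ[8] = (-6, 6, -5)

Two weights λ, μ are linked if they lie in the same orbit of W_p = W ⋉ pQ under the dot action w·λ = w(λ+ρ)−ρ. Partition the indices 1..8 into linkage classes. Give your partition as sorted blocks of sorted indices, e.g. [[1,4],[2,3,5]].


Dynkin diagram of C (from the 4 off-diagonal −1 entries): A_3.

Folding the 8 weights λ_j+ρ into Ā_7 (reps in the given 3-coord order):

  1: (3, 2, 2);  2: (1, 0, 1);  3: (2, 2, 2);  4: (2, 2, 2);  5: (3, 2, 2);  6: (2, 2, 2);  7: (1, 0, 1);  8: (3, 2, 2)

Linkage partition of the 8 weights (3 classes, p=7):

[[1, 5, 8], [2, 7], [3, 4, 6]]


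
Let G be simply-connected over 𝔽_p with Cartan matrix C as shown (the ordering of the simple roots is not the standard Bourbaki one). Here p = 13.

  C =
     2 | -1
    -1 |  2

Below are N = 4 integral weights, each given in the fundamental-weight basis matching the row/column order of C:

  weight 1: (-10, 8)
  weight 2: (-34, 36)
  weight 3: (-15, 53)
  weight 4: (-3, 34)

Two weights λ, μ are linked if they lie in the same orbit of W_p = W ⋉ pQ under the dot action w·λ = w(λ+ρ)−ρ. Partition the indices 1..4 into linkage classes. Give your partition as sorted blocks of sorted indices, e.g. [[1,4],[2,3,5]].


Cartan matrix: type A_2 (|W|=6); un-permuting the 2 rows.

λ_j+ρ reflected into Ā_13 (⟨·,θ^∨⟩≤13); 2-tuples as given:

  1: (9, 0) · 2: (4, 2) · 3: (11, 1) · 4: (4, 2)

3 distinct reps among the 4 weights ⇒ 3 W_13-linkage classes:

[[1], [2, 4], [3]]


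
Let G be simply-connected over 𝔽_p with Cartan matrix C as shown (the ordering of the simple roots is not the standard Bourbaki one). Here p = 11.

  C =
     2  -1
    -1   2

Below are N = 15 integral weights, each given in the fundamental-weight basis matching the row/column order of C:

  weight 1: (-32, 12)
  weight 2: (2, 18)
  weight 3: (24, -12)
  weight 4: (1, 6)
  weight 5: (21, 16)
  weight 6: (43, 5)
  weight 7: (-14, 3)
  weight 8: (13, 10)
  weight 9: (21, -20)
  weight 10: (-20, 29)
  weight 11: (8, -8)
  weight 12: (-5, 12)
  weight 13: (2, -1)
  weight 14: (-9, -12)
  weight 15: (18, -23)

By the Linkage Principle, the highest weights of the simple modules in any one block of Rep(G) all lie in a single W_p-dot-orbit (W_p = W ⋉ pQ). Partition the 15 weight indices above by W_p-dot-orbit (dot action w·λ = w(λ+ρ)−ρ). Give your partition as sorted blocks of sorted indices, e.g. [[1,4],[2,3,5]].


Cartan matrix: type A_2 (|W|=6); un-permuting the 2 rows.

Each λ_j+ρ reduced to Ā_11; 2-tuples below use C's row order:

  1: (2, 7);  2: (8, 0);  3: (3, 0);  4: (2, 7);  5: (5, 0);  6: (5, 0);  7: (2, 7);  8: (3, 0);  9: (8, 0);  10: (8, 0);  11: (2, 7);  12: (2, 7);  13: (3, 0);  14: (3, 0);  15: (8, 0)

These 15 weights hit 4 W_11-dot-orbits; sizes (5, 4, 4, 2):

[[1, 4, 7, 11, 12], [2, 9, 10, 15], [3, 8, 13, 14], [5, 6]]


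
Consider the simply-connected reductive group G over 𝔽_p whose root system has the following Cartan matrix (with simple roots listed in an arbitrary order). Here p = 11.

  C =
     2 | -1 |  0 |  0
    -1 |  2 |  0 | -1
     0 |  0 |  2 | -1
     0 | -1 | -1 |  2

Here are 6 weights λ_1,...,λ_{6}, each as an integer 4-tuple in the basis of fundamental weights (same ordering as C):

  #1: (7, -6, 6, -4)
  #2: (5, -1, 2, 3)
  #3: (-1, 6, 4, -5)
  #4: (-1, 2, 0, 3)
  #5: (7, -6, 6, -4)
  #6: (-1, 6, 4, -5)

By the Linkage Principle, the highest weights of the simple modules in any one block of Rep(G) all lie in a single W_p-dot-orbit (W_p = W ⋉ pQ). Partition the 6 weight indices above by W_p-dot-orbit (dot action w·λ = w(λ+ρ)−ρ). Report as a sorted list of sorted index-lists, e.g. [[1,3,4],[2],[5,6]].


Type A_4, rank 4, |W|=120; reorder rows/cols to standard.

Folding the 6 weights λ_j+ρ into Ā_11 (reps in the given 4-coord order):

    λ_1 → (0, 3, 1, 4)
    λ_2 → (4, 0, 1, 4)
    λ_3 → (0, 3, 1, 4)
    λ_4 → (0, 3, 1, 4)
    λ_5 → (0, 3, 1, 4)
    λ_6 → (0, 3, 1, 4)

These 6 weights hit 2 W_11-dot-orbits; sizes (5, 1):

[[1, 3, 4, 5, 6], [2]]


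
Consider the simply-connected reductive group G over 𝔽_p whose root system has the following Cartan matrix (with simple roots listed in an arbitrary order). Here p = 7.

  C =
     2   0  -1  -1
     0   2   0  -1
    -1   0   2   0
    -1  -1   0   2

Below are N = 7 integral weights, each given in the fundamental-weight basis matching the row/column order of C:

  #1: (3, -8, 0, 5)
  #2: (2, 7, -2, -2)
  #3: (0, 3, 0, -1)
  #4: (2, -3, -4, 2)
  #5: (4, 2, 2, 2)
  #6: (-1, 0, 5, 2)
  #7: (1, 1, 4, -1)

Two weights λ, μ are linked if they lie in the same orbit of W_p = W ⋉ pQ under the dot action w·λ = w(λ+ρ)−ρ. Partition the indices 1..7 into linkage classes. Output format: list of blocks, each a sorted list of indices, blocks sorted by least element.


C ↔ A_4 under row/col permutation; |W(A_4)| = 120.

Ā_7 reps of the 7 weights (A_4, coords as presented):

  1: (0, 2, 3, 1) · 2: (1, 4, 1, 0) · 3: (1, 4, 1, 0) · 4: (0, 2, 3, 1) · 5: (0, 2, 3, 1) · 6: (0, 2, 3, 1) · 7: (2, 0, 3, 0)

These 7 weights hit 3 W_7-dot-orbits; sizes (4, 2, 1):

[[1, 4, 5, 6], [2, 3], [7]]


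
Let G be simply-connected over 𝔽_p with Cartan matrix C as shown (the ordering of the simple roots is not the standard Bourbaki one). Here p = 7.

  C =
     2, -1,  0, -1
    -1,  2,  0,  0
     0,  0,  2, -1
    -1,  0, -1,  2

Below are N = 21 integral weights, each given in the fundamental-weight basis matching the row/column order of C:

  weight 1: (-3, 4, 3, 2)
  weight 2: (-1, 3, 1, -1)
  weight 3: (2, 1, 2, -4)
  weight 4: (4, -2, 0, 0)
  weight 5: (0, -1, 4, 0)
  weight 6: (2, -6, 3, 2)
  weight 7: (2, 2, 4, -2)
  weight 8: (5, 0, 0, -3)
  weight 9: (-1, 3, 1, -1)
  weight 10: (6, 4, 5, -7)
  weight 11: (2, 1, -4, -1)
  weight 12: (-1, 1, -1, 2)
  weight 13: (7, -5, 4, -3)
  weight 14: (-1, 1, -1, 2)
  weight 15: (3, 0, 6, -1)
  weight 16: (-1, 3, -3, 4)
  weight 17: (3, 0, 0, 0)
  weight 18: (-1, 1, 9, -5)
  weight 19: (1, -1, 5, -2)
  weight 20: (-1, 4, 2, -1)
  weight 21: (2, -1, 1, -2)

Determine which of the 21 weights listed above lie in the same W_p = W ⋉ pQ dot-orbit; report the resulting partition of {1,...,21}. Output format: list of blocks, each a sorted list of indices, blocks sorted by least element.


A_4 Cartan matrix, 4 simple roots permuted; ρ=(1,1,1,1).

λ_j+ρ reflected into Ā_7 (⟨·,θ^∨⟩≤7); 4-tuples as given:

  λ_1+ρ ↦ (2, 0, 1, 1)
  λ_2+ρ ↦ (0, 4, 2, 0)
  λ_3+ρ ↦ (0, 2, 0, 3)
  λ_4+ρ ↦ (4, 1, 1, 1)
  λ_5+ρ ↦ (1, 0, 5, 1)
  λ_6+ρ ↦ (2, 0, 1, 1)
  λ_7+ρ ↦ (2, 0, 1, 1)
  λ_8+ρ ↦ (4, 1, 1, 1)
  λ_9+ρ ↦ (0, 4, 2, 0)
  λ_10+ρ ↦ (1, 0, 5, 1)
  λ_11+ρ ↦ (0, 2, 0, 3)
  λ_12+ρ ↦ (0, 2, 0, 3)
  λ_13+ρ ↦ (2, 0, 1, 1)
  λ_14+ρ ↦ (0, 2, 0, 3)
  λ_15+ρ ↦ (0, 4, 2, 0)
  λ_16+ρ ↦ (0, 2, 0, 3)
  λ_17+ρ ↦ (4, 1, 1, 1)
  λ_18+ρ ↦ (1, 1, 3, 0)
  λ_19+ρ ↦ (1, 0, 5, 1)
  λ_20+ρ ↦ (0, 4, 2, 0)
  λ_21+ρ ↦ (2, 0, 1, 1)

Grouping the 21 weights by Ā_7-representative: 6 linkage classes.

[[1, 6, 7, 13, 21], [2, 9, 15, 20], [3, 11, 12, 14, 16], [4, 8, 17], [5, 10, 19], [18]]


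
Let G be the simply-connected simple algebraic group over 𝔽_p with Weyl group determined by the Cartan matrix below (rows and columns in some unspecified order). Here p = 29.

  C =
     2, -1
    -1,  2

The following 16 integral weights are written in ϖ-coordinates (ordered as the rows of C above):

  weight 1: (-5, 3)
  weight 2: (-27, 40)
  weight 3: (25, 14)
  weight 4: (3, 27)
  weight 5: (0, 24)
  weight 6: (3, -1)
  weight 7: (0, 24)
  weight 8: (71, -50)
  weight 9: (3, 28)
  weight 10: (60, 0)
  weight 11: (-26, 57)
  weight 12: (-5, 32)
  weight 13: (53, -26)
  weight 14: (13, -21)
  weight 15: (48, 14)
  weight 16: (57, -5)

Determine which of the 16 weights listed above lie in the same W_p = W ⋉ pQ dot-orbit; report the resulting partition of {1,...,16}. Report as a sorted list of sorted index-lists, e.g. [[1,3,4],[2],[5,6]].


Root system A_2: the 2×2 matrix C matches after relabeling.

Folding the 16 weights λ_j+ρ into Ā_29 (reps in the given 2-coord order):

  λ_1+ρ ↦ (4, 0) · λ_2+ρ ↦ (14, 3) · λ_3+ρ ↦ (14, 3) · λ_4+ρ ↦ (1, 25) · λ_5+ρ ↦ (1, 25) · λ_6+ρ ↦ (4, 0) · λ_7+ρ ↦ (1, 25) · λ_8+ρ ↦ (6, 14) · λ_9+ρ ↦ (0, 25) · λ_10+ρ ↦ (1, 25) · λ_11+ρ ↦ (4, 0) · λ_12+ρ ↦ (0, 25) · λ_13+ρ ↦ (4, 0) · λ_14+ρ ↦ (6, 14) · λ_15+ρ ↦ (6, 14) · λ_16+ρ ↦ (0, 25)

5 distinct reps among the 16 weights ⇒ 5 W_29-linkage classes:

[[1, 6, 11, 13], [2, 3], [4, 5, 7, 10], [8, 14, 15], [9, 12, 16]]


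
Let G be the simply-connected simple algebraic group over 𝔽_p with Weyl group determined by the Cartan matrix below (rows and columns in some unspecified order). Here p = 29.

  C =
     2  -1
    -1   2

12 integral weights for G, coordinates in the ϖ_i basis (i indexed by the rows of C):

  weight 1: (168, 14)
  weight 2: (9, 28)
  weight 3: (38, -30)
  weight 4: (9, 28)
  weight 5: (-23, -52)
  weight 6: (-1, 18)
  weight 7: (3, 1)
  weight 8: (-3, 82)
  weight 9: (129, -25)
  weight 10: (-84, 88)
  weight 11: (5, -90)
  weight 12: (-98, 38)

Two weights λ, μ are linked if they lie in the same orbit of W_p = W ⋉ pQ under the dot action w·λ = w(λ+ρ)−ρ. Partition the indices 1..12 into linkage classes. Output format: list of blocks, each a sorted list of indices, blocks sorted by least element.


Root system A_2: the 2×2 matrix C matches after relabeling.

λ_j+ρ reflected into Ā_29 (⟨·,θ^∨⟩≤29); 2-tuples as given:

    [1] (5, 10)
    [2] (0, 19)
    [3] (0, 19)
    [4] (0, 19)
    [5] (15, 7)
    [6] (0, 19)
    [7] (4, 2)
    [8] (4, 2)
    [9] (5, 10)
    [10] (4, 2)
    [11] (4, 2)
    [12] (0, 19)

These 12 weights hit 4 W_29-dot-orbits; sizes (2, 5, 1, 4):

[[1, 9], [2, 3, 4, 6, 12], [5], [7, 8, 10, 11]]


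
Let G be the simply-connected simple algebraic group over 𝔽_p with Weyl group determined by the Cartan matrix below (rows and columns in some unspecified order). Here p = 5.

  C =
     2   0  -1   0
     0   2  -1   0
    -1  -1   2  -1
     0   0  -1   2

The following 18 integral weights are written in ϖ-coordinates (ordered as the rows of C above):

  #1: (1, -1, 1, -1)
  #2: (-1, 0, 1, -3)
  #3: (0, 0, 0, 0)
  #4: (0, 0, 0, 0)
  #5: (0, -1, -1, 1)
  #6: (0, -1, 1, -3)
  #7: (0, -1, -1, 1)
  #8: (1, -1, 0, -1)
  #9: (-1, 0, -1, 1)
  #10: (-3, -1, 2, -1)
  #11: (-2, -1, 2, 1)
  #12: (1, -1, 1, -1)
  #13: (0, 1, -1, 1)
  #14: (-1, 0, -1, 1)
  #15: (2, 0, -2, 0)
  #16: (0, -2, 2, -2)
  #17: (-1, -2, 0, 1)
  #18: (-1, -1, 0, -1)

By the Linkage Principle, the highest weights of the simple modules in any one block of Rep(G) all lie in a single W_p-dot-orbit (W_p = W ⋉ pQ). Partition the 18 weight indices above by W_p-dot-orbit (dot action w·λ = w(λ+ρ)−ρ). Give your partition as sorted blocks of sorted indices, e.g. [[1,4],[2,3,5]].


Root system D_4: the 4×4 matrix C matches after relabeling.

W_5-reps of the 18 weights in Ā_5 (same 4-coord order as C):

  [1] (2, 0, 1, 0) · [2] (0, 1, 0, 2) · [3] (1, 1, 1, 1) · [4] (1, 1, 1, 1) · [5] (1, 0, 0, 2) · [6] (1, 0, 0, 2) · [7] (1, 0, 0, 2) · [8] (2, 0, 1, 0) · [9] (0, 1, 0, 2) · [10] (2, 0, 1, 0) · [11] (1, 0, 0, 2) · [12] (2, 0, 1, 0) · [13] (1, 2, 0, 2) · [14] (0, 1, 0, 2) · [15] (2, 0, 1, 0) · [16] (1, 1, 1, 1) · [17] (0, 1, 0, 2) · [18] (0, 0, 1, 0)

These 18 weights hit 6 W_5-dot-orbits; sizes (5, 4, 3, 4, 1, 1):

[[1, 8, 10, 12, 15], [2, 9, 14, 17], [3, 4, 16], [5, 6, 7, 11], [13], [18]]


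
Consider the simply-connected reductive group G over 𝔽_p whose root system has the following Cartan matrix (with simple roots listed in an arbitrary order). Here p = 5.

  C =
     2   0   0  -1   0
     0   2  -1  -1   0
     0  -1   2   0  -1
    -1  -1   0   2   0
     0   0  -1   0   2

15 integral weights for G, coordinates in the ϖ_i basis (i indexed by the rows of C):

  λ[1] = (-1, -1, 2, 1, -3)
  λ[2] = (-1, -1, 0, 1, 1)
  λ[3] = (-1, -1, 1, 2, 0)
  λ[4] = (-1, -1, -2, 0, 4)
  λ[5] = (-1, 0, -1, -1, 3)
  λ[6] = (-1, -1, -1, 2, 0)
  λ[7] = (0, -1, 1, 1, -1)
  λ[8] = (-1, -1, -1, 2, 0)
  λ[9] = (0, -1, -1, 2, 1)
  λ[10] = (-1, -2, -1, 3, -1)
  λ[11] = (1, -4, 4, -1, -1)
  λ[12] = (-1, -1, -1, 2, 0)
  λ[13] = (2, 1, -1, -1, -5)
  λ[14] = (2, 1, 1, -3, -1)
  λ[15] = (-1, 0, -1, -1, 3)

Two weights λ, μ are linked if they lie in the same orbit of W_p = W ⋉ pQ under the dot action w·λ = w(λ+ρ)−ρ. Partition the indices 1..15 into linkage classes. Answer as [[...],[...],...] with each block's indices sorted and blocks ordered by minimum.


A_5 Cartan matrix, 5 simple roots permuted; ρ=(1,1,1,1,1).

Folding the 15 weights λ_j+ρ into Ā_5 (reps in the given 5-coord order):

  λ_1+ρ ↦ (0, 0, 1, 2, 2);  λ_2+ρ ↦ (0, 0, 1, 2, 2);  λ_3+ρ ↦ (1, 0, 2, 2, 0);  λ_4+ρ ↦ (0, 1, 0, 0, 4);  λ_5+ρ ↦ (0, 1, 0, 0, 4);  λ_6+ρ ↦ (0, 0, 0, 3, 1);  λ_7+ρ ↦ (1, 0, 2, 2, 0);  λ_8+ρ ↦ (0, 0, 0, 3, 1);  λ_9+ρ ↦ (0, 0, 0, 3, 1);  λ_10+ρ ↦ (0, 0, 0, 3, 1);  λ_11+ρ ↦ (1, 0, 2, 2, 0);  λ_12+ρ ↦ (0, 0, 0, 3, 1);  λ_13+ρ ↦ (1, 0, 2, 2, 0);  λ_14+ρ ↦ (1, 0, 2, 2, 0);  λ_15+ρ ↦ (0, 1, 0, 0, 4)

The 15 indices split into 4 linkage classes (same alcove rep ⇔ same W_5-dot-orbit):

[[1, 2], [3, 7, 11, 13, 14], [4, 5, 15], [6, 8, 9, 10, 12]]


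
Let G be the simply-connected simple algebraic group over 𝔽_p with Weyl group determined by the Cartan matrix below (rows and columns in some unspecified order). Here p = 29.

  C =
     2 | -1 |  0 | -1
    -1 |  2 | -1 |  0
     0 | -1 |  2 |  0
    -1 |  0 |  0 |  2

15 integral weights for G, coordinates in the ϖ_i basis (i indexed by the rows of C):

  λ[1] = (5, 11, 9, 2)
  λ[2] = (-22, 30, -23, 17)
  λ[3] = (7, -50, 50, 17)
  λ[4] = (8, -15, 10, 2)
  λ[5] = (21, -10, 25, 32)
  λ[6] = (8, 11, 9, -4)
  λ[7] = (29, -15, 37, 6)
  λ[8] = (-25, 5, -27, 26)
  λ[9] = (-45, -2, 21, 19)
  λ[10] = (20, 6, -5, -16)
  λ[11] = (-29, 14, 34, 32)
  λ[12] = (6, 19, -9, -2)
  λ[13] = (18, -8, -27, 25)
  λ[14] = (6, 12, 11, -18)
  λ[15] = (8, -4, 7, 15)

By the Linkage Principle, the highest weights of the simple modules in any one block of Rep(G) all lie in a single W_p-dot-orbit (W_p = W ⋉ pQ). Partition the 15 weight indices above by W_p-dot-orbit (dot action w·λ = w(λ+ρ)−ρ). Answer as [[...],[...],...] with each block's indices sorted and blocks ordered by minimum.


Dynkin diagram of C (from the 6 off-diagonal −1 entries): A_4.

Each λ_j+ρ reduced to Ā_29; 4-tuples below use C's row order:

    [1] (6, 12, 8, 1)
    [2] (6, 12, 8, 1)
    [3] (6, 12, 8, 1)
    [4] (3, 6, 3, 2)
    [5] (10, 3, 9, 4)
    [6] (6, 12, 8, 1)
    [7] (6, 3, 4, 15)
    [8] (3, 6, 3, 2)
    [9] (6, 3, 4, 15)
    [10] (6, 3, 4, 15)
    [11] (6, 3, 4, 15)
    [12] (6, 12, 8, 1)
    [13] (10, 3, 9, 4)
    [14] (10, 3, 9, 4)
    [15] (6, 3, 4, 15)

4 distinct reps among the 15 weights ⇒ 4 W_29-linkage classes:

[[1, 2, 3, 6, 12], [4, 8], [5, 13, 14], [7, 9, 10, 11, 15]]


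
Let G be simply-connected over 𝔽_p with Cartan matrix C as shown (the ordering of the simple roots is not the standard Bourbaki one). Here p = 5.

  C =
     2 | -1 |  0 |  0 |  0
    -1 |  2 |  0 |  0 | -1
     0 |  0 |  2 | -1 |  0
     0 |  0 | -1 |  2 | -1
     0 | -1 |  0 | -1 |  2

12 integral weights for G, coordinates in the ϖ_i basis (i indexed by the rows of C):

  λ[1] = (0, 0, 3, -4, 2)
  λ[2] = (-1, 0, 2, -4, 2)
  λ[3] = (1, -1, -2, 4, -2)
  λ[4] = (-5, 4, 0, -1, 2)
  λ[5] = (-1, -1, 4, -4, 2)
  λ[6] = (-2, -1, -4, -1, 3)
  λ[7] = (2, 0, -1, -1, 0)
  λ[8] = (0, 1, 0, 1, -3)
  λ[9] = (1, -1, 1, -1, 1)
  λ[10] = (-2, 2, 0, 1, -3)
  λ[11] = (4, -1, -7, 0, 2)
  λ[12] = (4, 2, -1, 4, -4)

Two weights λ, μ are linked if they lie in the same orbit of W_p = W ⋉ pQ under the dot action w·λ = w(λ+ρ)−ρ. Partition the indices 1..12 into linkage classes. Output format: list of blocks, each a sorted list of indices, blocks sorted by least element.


Cartan matrix: type A_5 (|W|=720); un-permuting the 5 rows.

Ā_5 reps of the 12 weights (A_5, coords as presented):

  [1] (0, 1, 0, 3, 0);  [2] (0, 1, 0, 3, 0);  [3] (0, 1, 0, 3, 0);  [4] (0, 1, 0, 3, 0);  [5] (0, 0, 2, 3, 0);  [6] (0, 1, 0, 3, 0);  [7] (3, 1, 0, 0, 1);  [8] (1, 0, 1, 0, 2);  [9] (1, 0, 1, 0, 2);  [10] (1, 0, 1, 0, 2);  [11] (1, 1, 3, 0, 0);  [12] (0, 0, 2, 3, 0)

These 12 weights hit 5 W_5-dot-orbits; sizes (5, 2, 1, 3, 1):

[[1, 2, 3, 4, 6], [5, 12], [7], [8, 9, 10], [11]]


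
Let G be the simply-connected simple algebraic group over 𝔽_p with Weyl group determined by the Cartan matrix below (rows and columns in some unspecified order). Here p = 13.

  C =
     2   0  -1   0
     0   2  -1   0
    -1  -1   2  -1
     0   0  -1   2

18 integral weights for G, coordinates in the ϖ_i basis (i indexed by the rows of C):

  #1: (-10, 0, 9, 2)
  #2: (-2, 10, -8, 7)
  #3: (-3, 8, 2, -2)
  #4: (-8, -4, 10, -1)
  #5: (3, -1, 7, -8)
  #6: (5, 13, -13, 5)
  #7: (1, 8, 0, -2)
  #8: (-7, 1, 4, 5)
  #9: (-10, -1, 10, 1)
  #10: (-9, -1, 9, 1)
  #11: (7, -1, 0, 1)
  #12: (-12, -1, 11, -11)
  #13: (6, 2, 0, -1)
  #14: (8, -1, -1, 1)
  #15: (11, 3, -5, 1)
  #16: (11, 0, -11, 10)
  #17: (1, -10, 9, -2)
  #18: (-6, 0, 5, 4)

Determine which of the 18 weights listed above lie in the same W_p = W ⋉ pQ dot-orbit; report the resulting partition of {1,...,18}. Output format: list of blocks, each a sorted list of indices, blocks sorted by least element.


Dynkin diagram of C (from the 6 off-diagonal −1 entries): D_4.

W_13-reps of the 18 weights in Ā_13 (same 4-coord order as C):

  λ_1+ρ ↦ (8, 0, 1, 2) · λ_2+ρ ↦ (7, 3, 1, 0) · λ_3+ρ ↦ (2, 9, 0, 1) · λ_4+ρ ↦ (7, 3, 1, 0) · λ_5+ρ ↦ (4, 0, 1, 7) · λ_6+ρ ↦ (5, 1, 1, 5) · λ_7+ρ ↦ (2, 9, 0, 1) · λ_8+ρ ↦ (5, 1, 1, 5) · λ_9+ρ ↦ (9, 0, 0, 2) · λ_10+ρ ↦ (8, 0, 1, 2) · λ_11+ρ ↦ (8, 0, 1, 2) · λ_12+ρ ↦ (2, 9, 0, 1) · λ_13+ρ ↦ (7, 3, 1, 0) · λ_14+ρ ↦ (9, 0, 0, 2) · λ_15+ρ ↦ (8, 0, 1, 2) · λ_16+ρ ↦ (2, 9, 0, 1) · λ_17+ρ ↦ (2, 9, 0, 1) · λ_18+ρ ↦ (5, 1, 1, 5)

Linkage partition of the 18 weights (6 classes, p=13):

[[1, 10, 11, 15], [2, 4, 13], [3, 7, 12, 16, 17], [5], [6, 8, 18], [9, 14]]


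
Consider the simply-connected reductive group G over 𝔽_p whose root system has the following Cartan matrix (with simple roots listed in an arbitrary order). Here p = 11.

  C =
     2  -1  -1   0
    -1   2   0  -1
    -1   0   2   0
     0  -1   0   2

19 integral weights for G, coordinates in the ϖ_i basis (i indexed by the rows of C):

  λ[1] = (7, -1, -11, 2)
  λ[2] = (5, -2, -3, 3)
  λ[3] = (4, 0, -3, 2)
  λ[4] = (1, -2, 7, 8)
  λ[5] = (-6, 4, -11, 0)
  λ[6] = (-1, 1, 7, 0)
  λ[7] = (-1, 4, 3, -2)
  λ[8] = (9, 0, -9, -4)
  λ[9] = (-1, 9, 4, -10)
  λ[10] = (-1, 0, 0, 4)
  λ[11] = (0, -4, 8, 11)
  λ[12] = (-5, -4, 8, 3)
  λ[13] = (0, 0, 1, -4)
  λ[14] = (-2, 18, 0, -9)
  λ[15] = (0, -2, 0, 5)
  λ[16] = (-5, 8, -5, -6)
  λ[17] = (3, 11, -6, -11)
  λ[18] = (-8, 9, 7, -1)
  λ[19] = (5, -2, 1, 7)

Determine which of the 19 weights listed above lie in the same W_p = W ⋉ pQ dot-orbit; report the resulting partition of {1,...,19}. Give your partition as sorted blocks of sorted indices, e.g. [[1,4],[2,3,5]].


Dynkin diagram of C (from the 6 off-diagonal −1 entries): A_4.

λ_j+ρ reflected into Ā_11 (⟨·,θ^∨⟩≤11); 4-tuples as given:

  [1] (0, 2, 8, 1) · [2] (3, 1, 2, 3) · [3] (3, 1, 2, 3) · [4] (1, 1, 1, 1) · [5] (0, 1, 1, 5) · [6] (0, 2, 8, 1) · [7] (0, 4, 4, 1) · [8] (0, 2, 8, 1) · [9] (0, 1, 1, 5) · [10] (0, 1, 1, 5) · [11] (1, 1, 1, 1) · [12] (3, 1, 2, 3) · [13] (1, 1, 1, 1) · [14] (7, 3, 1, 0) · [15] (0, 1, 1, 5) · [16] (0, 4, 4, 1) · [17] (0, 1, 1, 5) · [18] (7, 3, 1, 0) · [19] (3, 1, 2, 3)

These 19 weights hit 6 W_11-dot-orbits; sizes (3, 4, 3, 5, 2, 2):

[[1, 6, 8], [2, 3, 12, 19], [4, 11, 13], [5, 9, 10, 15, 17], [7, 16], [14, 18]]


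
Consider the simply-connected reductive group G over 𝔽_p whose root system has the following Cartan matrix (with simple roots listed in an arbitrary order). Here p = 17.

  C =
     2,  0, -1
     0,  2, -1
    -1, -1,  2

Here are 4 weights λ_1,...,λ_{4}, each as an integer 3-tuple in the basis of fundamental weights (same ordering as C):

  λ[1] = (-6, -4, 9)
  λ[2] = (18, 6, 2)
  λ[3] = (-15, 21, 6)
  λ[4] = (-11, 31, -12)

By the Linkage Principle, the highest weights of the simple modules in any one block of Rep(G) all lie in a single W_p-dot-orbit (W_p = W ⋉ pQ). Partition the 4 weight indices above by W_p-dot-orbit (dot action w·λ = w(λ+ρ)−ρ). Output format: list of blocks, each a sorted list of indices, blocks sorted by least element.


Type A_3, rank 3, |W|=24; reorder rows/cols to standard.

W_17-reps of the 4 weights in Ā_17 (same 3-coord order as C):

  [1] (5, 3, 2);  [2] (5, 3, 2);  [3] (5, 3, 2);  [4] (4, 4, 2)

The 4 indices split into 2 linkage classes (same alcove rep ⇔ same W_17-dot-orbit):

[[1, 2, 3], [4]]


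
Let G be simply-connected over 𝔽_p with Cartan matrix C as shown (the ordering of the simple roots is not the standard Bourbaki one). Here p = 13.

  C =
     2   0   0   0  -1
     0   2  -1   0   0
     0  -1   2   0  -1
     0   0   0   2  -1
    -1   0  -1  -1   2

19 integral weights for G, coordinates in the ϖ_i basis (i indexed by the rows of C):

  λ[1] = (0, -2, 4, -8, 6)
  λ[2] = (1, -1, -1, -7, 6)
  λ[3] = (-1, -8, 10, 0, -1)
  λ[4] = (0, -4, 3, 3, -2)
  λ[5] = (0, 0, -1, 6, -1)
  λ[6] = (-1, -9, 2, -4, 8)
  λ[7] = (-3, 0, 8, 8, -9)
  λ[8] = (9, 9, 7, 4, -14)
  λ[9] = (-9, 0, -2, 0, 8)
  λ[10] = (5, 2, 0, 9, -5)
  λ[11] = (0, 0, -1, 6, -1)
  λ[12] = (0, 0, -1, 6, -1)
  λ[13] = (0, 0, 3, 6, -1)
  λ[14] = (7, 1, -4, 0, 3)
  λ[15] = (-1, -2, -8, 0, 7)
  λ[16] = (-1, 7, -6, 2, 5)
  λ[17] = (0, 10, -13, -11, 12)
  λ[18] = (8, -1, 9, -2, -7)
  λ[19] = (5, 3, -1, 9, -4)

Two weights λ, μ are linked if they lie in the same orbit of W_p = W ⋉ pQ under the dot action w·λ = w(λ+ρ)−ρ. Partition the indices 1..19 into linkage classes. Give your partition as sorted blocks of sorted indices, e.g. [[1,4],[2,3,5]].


D_5 Cartan matrix, 5 simple roots permuted; ρ=(1,1,1,1,1).

Alcove-folded reps (p=13, 19 weights, presented ϖ-order):

    λ_1+ρ ↦ (1, 1, 0, 7, 0)
    λ_2+ρ ↦ (2, 0, 0, 6, 1)
    λ_3+ρ ↦ (0, 7, 1, 1, 0)
    λ_4+ρ ↦ (0, 3, 0, 3, 1)
    λ_5+ρ ↦ (1, 1, 0, 7, 0)
    λ_6+ρ ↦ (0, 3, 0, 3, 1)
    λ_7+ρ ↦ (8, 0, 1, 1, 0)
    λ_8+ρ ↦ (2, 0, 3, 3, 0)
    λ_9+ρ ↦ (8, 0, 1, 1, 0)
    λ_10+ρ ↦ (2, 0, 0, 6, 1)
    λ_11+ρ ↦ (1, 1, 0, 7, 0)
    λ_12+ρ ↦ (1, 1, 0, 7, 0)
    λ_13+ρ ↦ (1, 1, 0, 7, 0)
    λ_14+ρ ↦ (8, 0, 1, 1, 0)
    λ_15+ρ ↦ (0, 7, 1, 1, 0)
    λ_16+ρ ↦ (0, 3, 0, 3, 1)
    λ_17+ρ ↦ (8, 0, 1, 1, 0)
    λ_18+ρ ↦ (2, 0, 0, 6, 1)
    λ_19+ρ ↦ (2, 0, 0, 6, 1)

Grouping the 19 weights by Ā_13-representative: 6 linkage classes.

[[1, 5, 11, 12, 13], [2, 10, 18, 19], [3, 15], [4, 6, 16], [7, 9, 14, 17], [8]]


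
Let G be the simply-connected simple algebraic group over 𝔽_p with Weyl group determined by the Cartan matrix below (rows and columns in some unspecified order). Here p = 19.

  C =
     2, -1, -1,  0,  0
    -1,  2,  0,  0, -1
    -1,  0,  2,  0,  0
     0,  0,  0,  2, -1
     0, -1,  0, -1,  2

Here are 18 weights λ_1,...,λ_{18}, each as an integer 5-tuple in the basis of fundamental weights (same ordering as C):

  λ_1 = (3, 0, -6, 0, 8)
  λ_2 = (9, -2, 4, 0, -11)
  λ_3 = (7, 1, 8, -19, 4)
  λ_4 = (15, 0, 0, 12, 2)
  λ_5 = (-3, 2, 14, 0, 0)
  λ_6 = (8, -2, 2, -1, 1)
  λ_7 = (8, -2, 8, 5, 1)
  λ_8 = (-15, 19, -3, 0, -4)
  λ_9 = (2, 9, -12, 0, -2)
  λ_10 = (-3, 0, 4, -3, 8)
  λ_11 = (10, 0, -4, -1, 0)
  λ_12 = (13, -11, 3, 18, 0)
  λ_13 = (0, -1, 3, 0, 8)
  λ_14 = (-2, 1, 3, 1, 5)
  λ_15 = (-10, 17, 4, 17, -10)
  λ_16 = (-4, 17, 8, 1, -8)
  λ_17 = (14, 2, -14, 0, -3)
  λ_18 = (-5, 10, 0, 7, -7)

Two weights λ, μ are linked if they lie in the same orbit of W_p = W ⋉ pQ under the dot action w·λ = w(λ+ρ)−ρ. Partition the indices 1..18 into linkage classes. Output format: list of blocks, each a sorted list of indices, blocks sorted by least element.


Cartan matrix: type A_5 (|W|=720); un-permuting the 5 rows.

Ā_19 reps of the 18 weights (A_5, coords as presented):

  λ_1 → (1, 0, 4, 1, 9)
  λ_2 → (1, 0, 4, 1, 9)
  λ_3 → (3, 8, 1, 0, 2)
  λ_4 → (2, 1, 13, 1, 1)
  λ_5 → (2, 1, 13, 1, 1)
  λ_6 → (8, 1, 3, 0, 1)
  λ_7 → (8, 1, 3, 0, 1)
  λ_8 → (2, 1, 13, 1, 1)
  λ_9 → (8, 1, 3, 0, 1)
  λ_10 → (1, 1, 3, 2, 6)
  λ_11 → (8, 1, 3, 0, 1)
  λ_12 → (1, 0, 4, 1, 9)
  λ_13 → (1, 0, 4, 1, 9)
  λ_14 → (1, 1, 3, 2, 6)
  λ_15 → (1, 0, 4, 1, 9)
  λ_16 → (3, 8, 1, 0, 2)
  λ_17 → (2, 1, 13, 1, 1)
  λ_18 → (1, 1, 3, 2, 6)

The 18 indices split into 5 linkage classes (same alcove rep ⇔ same W_19-dot-orbit):

[[1, 2, 12, 13, 15], [3, 16], [4, 5, 8, 17], [6, 7, 9, 11], [10, 14, 18]]


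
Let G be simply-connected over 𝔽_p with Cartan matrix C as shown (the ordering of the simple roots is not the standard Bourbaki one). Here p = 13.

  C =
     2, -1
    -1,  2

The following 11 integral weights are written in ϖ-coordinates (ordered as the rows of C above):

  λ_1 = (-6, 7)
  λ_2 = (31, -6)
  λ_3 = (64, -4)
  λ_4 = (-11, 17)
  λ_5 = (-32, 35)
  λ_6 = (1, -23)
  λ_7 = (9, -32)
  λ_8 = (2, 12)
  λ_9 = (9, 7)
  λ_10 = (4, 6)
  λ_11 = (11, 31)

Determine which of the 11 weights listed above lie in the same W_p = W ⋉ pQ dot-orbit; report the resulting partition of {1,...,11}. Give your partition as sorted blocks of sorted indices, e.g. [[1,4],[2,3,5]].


Cartan matrix: type A_2 (|W|=6); un-permuting the 2 rows.

Ā_13 reps of the 11 weights (A_2, coords as presented):

  [1] (5, 3) · [2] (5, 7) · [3] (0, 10) · [4] (5, 3) · [5] (5, 3) · [6] (4, 7) · [7] (5, 3) · [8] (0, 10) · [9] (5, 3) · [10] (5, 7) · [11] (5, 7)

Partition of {1..11} into 4 W_13-dot-orbits:

[[1, 4, 5, 7, 9], [2, 10, 11], [3, 8], [6]]


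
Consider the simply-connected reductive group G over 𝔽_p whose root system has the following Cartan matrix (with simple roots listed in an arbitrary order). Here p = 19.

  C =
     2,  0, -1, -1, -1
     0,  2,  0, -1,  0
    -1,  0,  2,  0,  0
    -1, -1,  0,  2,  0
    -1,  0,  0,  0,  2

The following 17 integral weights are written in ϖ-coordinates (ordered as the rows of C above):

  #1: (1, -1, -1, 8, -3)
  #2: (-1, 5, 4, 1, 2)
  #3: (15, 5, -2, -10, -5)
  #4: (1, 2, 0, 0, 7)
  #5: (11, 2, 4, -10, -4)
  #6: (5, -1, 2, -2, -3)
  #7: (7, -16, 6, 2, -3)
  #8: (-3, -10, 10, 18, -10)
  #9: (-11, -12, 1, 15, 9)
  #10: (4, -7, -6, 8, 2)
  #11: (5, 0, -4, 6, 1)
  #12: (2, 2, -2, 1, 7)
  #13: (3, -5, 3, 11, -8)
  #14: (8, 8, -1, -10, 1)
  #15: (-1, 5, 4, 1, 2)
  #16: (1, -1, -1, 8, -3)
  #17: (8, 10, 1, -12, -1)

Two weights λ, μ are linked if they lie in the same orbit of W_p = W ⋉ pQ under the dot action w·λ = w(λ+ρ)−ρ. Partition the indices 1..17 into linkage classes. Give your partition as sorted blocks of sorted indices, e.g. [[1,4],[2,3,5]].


Root system D_5: the 5×5 matrix C matches after relabeling.

λ_j+ρ reflected into Ā_19 (⟨·,θ^∨⟩≤19); 5-tuples as given:

  λ_1+ρ ↦ (0, 0, 0, 8, 2) · λ_2+ρ ↦ (0, 6, 5, 2, 3) · λ_3+ρ ↦ (2, 3, 1, 1, 4) · λ_4+ρ ↦ (2, 3, 1, 1, 8) · λ_5+ρ ↦ (0, 6, 5, 2, 3) · λ_6+ρ ↦ (3, 1, 3, 0, 2) · λ_7+ρ ↦ (2, 3, 1, 1, 4) · λ_8+ρ ↦ (0, 0, 0, 8, 2) · λ_9+ρ ↦ (0, 6, 5, 2, 3) · λ_10+ρ ↦ (0, 6, 5, 2, 3) · λ_11+ρ ↦ (3, 1, 3, 0, 2) · λ_12+ρ ↦ (2, 3, 1, 1, 8) · λ_13+ρ ↦ (2, 3, 1, 1, 4) · λ_14+ρ ↦ (0, 0, 0, 8, 2) · λ_15+ρ ↦ (0, 6, 5, 2, 3) · λ_16+ρ ↦ (0, 0, 0, 8, 2) · λ_17+ρ ↦ (0, 0, 0, 8, 2)

5 distinct reps among the 17 weights ⇒ 5 W_19-linkage classes:

[[1, 8, 14, 16, 17], [2, 5, 9, 10, 15], [3, 7, 13], [4, 12], [6, 11]]


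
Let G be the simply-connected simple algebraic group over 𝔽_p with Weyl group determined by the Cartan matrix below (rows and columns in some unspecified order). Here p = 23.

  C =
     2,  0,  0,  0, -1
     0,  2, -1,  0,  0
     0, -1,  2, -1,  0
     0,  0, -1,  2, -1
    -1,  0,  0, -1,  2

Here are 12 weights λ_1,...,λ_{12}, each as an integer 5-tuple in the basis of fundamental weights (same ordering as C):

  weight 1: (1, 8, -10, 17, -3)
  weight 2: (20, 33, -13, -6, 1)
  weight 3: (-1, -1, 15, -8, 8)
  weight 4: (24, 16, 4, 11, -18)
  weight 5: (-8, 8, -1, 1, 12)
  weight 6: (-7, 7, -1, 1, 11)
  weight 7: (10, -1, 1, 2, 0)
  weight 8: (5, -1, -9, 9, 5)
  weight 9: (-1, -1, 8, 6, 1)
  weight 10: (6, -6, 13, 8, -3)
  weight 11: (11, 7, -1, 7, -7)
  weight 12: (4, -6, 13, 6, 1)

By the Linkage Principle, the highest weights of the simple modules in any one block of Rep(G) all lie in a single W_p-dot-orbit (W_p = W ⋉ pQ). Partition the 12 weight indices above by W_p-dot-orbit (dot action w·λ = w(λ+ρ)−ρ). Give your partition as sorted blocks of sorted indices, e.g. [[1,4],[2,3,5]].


A_5 Cartan matrix, 5 simple roots permuted; ρ=(1,1,1,1,1).

λ_j+ρ reflected into Ā_23 (⟨·,θ^∨⟩≤23); 5-tuples as given:

  [1] (0, 0, 9, 7, 2);  [2] (11, 0, 2, 3, 1);  [3] (0, 0, 9, 7, 2);  [4] (11, 0, 2, 3, 1);  [5] (6, 8, 0, 2, 6);  [6] (6, 8, 0, 2, 6);  [7] (11, 0, 2, 3, 1);  [8] (6, 8, 0, 2, 6);  [9] (0, 0, 9, 7, 2);  [10] (0, 0, 9, 7, 2);  [11] (6, 8, 0, 2, 6);  [12] (0, 0, 9, 7, 2)

Linkage partition of the 12 weights (3 classes, p=23):

[[1, 3, 9, 10, 12], [2, 4, 7], [5, 6, 8, 11]]


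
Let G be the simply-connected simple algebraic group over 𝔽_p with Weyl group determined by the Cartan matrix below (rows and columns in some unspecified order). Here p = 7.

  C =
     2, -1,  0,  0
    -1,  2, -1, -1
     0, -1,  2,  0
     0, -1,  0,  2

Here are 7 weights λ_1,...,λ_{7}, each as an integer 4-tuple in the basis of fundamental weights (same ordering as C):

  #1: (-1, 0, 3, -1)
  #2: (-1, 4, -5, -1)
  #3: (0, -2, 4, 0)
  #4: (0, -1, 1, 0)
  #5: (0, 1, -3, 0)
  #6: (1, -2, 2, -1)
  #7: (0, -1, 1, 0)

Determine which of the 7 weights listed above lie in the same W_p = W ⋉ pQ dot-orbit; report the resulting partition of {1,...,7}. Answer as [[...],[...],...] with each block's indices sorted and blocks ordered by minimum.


D_4 Cartan matrix, 4 simple roots permuted; ρ=(1,1,1,1).

Alcove-folded reps (p=7, 7 weights, presented ϖ-order):

    1: (0, 1, 4, 0)
    2: (0, 1, 4, 0)
    3: (0, 1, 4, 0)
    4: (1, 0, 2, 1)
    5: (1, 0, 2, 1)
    6: (1, 0, 2, 1)
    7: (1, 0, 2, 1)

Linkage partition of the 7 weights (2 classes, p=7):

[[1, 2, 3], [4, 5, 6, 7]]


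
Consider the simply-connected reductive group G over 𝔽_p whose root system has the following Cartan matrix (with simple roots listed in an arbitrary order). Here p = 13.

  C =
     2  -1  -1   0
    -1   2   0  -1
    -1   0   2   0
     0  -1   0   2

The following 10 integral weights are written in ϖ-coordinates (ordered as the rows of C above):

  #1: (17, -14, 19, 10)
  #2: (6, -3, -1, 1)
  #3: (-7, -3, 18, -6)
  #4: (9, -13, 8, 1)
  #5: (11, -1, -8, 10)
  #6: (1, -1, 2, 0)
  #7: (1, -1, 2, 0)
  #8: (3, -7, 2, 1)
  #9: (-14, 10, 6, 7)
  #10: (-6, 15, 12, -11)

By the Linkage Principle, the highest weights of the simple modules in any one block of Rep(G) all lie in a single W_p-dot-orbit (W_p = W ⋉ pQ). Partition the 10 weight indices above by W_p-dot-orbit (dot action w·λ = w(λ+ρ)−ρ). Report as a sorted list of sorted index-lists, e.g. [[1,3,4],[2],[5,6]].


Type A_4, rank 4, |W|=120; reorder rows/cols to standard.

Alcove-folded reps (p=13, 10 weights, presented ϖ-order):

  1: (2, 0, 3, 1);  2: (5, 2, 0, 0);  3: (5, 2, 0, 0);  4: (2, 0, 1, 4);  5: (2, 0, 3, 1);  6: (2, 0, 3, 1);  7: (2, 0, 3, 1);  8: (2, 0, 1, 4);  9: (5, 2, 0, 0);  10: (2, 0, 3, 1)

3 distinct reps among the 10 weights ⇒ 3 W_13-linkage classes:

[[1, 5, 6, 7, 10], [2, 3, 9], [4, 8]]


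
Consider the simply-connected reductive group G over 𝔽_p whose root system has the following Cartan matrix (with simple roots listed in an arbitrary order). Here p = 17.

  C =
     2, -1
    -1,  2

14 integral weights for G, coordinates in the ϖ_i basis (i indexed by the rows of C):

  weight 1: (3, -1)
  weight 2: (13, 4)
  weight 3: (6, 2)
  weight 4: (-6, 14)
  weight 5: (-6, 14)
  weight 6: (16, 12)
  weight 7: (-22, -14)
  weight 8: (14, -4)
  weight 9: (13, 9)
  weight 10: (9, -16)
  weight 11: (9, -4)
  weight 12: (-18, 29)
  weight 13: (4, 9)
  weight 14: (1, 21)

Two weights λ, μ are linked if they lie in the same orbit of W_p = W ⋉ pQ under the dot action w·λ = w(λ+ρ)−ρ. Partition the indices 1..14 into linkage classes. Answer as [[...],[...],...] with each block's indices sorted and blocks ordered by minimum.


Root system A_2: the 2×2 matrix C matches after relabeling.

Alcove-folded reps (p=17, 14 weights, presented ϖ-order):

  [1] (4, 0);  [2] (12, 3);  [3] (7, 3);  [4] (5, 10);  [5] (5, 10);  [6] (4, 0);  [7] (4, 0);  [8] (12, 3);  [9] (7, 3);  [10] (5, 10);  [11] (7, 3);  [12] (4, 0);  [13] (5, 10);  [14] (5, 10)

Linkage partition of the 14 weights (4 classes, p=17):

[[1, 6, 7, 12], [2, 8], [3, 9, 11], [4, 5, 10, 13, 14]]


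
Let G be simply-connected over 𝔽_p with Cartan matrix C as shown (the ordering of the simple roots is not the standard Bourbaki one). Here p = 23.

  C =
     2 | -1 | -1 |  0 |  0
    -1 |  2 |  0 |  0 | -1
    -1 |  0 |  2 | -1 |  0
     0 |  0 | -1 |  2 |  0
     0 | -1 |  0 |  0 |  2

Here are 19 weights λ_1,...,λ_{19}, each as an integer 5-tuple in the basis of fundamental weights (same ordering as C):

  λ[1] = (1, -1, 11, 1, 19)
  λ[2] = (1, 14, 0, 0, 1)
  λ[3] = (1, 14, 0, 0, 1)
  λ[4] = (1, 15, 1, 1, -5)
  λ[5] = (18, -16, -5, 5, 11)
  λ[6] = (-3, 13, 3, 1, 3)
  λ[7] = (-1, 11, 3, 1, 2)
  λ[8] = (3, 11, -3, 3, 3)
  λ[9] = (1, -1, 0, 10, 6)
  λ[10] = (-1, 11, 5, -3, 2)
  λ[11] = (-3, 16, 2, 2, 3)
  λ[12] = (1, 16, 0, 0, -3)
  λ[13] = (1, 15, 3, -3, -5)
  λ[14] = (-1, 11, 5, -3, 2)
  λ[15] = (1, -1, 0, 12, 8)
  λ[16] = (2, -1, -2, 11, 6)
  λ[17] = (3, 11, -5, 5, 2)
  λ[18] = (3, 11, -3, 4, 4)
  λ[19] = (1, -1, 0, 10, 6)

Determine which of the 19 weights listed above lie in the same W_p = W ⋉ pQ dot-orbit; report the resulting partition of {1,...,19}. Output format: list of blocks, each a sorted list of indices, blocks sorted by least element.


C ↔ A_5 under row/col permutation; |W(A_5)| = 720.

W_23-reps of the 19 weights in Ā_23 (same 5-coord order as C):

  λ_1+ρ ↦ (2, 0, 1, 11, 7)
  λ_2+ρ ↦ (2, 15, 1, 1, 2)
  λ_3+ρ ↦ (2, 15, 1, 1, 2)
  λ_4+ρ ↦ (2, 12, 2, 2, 4)
  λ_5+ρ ↦ (0, 12, 4, 2, 3)
  λ_6+ρ ↦ (2, 12, 2, 2, 4)
  λ_7+ρ ↦ (0, 12, 4, 2, 3)
  λ_8+ρ ↦ (2, 12, 2, 2, 4)
  λ_9+ρ ↦ (2, 0, 1, 11, 7)
  λ_10+ρ ↦ (0, 12, 4, 2, 3)
  λ_11+ρ ↦ (2, 15, 1, 1, 2)
  λ_12+ρ ↦ (2, 15, 1, 1, 2)
  λ_13+ρ ↦ (2, 12, 2, 2, 4)
  λ_14+ρ ↦ (0, 12, 4, 2, 3)
  λ_15+ρ ↦ (2, 0, 1, 11, 7)
  λ_16+ρ ↦ (2, 0, 1, 11, 7)
  λ_17+ρ ↦ (0, 12, 4, 2, 3)
  λ_18+ρ ↦ (2, 12, 2, 2, 4)
  λ_19+ρ ↦ (2, 0, 1, 11, 7)

4 distinct reps among the 19 weights ⇒ 4 W_23-linkage classes:

[[1, 9, 15, 16, 19], [2, 3, 11, 12], [4, 6, 8, 13, 18], [5, 7, 10, 14, 17]]


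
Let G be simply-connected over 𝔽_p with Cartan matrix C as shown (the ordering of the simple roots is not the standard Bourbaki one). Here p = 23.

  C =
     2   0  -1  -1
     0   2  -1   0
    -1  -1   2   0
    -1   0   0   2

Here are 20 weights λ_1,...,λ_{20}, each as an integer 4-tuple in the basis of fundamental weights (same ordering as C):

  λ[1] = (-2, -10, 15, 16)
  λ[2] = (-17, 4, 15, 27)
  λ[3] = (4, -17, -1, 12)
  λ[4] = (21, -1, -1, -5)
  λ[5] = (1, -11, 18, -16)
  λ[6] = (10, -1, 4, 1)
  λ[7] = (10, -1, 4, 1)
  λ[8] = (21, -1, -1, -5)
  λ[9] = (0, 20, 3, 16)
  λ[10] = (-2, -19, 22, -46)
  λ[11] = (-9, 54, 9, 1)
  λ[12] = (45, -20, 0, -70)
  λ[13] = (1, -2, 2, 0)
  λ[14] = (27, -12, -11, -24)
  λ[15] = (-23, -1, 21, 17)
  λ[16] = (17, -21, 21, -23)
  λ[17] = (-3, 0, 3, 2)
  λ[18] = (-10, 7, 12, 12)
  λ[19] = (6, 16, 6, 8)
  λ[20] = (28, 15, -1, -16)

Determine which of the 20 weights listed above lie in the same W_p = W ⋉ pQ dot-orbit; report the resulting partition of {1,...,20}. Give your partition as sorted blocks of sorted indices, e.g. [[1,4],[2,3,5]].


C ↔ A_4 under row/col permutation; |W(A_4)| = 120.

W_23-reps of the 20 weights in Ā_23 (same 4-coord order as C):

  λ_1+ρ ↦ (1, 0, 6, 7) · λ_2+ρ ↦ (11, 0, 5, 2) · λ_3+ρ ↦ (11, 0, 5, 2) · λ_4+ρ ↦ (18, 0, 0, 4) · λ_5+ρ ↦ (9, 6, 4, 2) · λ_6+ρ ↦ (11, 0, 5, 2) · λ_7+ρ ↦ (11, 0, 5, 2) · λ_8+ρ ↦ (18, 0, 0, 4) · λ_9+ρ ↦ (2, 1, 2, 1) · λ_10+ρ ↦ (18, 0, 0, 4) · λ_11+ρ ↦ (9, 6, 4, 2) · λ_12+ρ ↦ (18, 0, 0, 4) · λ_13+ρ ↦ (2, 1, 2, 1) · λ_14+ρ ↦ (11, 0, 5, 2) · λ_15+ρ ↦ (18, 0, 0, 4) · λ_16+ρ ↦ (2, 1, 2, 1) · λ_17+ρ ↦ (2, 1, 2, 1) · λ_18+ρ ↦ (9, 6, 4, 2) · λ_19+ρ ↦ (1, 0, 6, 7) · λ_20+ρ ↦ (1, 0, 6, 7)

Partition of {1..20} into 5 W_23-dot-orbits:

[[1, 19, 20], [2, 3, 6, 7, 14], [4, 8, 10, 12, 15], [5, 11, 18], [9, 13, 16, 17]]


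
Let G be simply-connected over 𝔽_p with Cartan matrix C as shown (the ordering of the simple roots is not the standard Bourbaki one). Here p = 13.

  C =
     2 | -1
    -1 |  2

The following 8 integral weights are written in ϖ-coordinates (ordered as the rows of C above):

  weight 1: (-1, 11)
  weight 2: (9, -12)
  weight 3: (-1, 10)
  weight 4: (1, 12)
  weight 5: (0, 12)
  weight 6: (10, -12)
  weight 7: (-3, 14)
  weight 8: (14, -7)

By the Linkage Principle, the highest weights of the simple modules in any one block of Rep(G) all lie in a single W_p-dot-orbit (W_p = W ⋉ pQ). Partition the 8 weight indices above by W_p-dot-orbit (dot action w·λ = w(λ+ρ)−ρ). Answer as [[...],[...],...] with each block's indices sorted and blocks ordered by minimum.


A_2 Cartan matrix, 2 simple roots permuted; ρ=(1,1).

W_13-reps of the 8 weights in Ā_13 (same 2-coord order as C):

    λ_1 → (0, 12)
    λ_2 → (1, 10)
    λ_3 → (0, 11)
    λ_4 → (0, 11)
    λ_5 → (0, 12)
    λ_6 → (0, 11)
    λ_7 → (0, 11)
    λ_8 → (7, 4)

Linkage partition of the 8 weights (4 classes, p=13):

[[1, 5], [2], [3, 4, 6, 7], [8]]


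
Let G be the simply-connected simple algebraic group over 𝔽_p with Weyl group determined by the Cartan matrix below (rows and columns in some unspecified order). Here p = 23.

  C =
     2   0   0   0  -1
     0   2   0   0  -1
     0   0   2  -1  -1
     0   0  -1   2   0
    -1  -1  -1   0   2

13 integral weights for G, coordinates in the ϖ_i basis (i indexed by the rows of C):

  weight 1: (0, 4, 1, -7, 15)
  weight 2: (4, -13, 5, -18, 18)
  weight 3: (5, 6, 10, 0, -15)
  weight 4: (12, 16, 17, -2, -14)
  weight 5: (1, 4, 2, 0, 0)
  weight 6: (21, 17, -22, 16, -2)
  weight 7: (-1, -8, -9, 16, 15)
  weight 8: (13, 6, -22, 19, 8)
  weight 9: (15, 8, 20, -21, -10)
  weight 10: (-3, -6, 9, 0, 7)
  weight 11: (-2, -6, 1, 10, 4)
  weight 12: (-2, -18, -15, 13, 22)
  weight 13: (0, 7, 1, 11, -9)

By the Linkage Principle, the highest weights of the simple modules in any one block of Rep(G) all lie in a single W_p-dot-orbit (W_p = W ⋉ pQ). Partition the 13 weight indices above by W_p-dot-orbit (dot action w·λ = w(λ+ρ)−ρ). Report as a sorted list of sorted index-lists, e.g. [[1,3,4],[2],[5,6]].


Root system D_5: the 5×5 matrix C matches after relabeling.

W_23-reps of the 13 weights in Ā_23 (same 5-coord order as C):

  1: (0, 4, 1, 11, 1) · 2: (2, 5, 3, 1, 1) · 3: (4, 3, 2, 1, 1) · 4: (0, 4, 1, 11, 1) · 5: (2, 5, 3, 1, 1) · 6: (0, 4, 1, 11, 1) · 7: (2, 5, 1, 6, 0) · 8: (2, 5, 1, 6, 0) · 9: (2, 5, 1, 6, 0) · 10: (2, 5, 3, 1, 1) · 11: (0, 4, 1, 11, 1) · 12: (8, 8, 0, 0, 1) · 13: (2, 5, 1, 6, 0)

Grouping the 13 weights by Ā_23-representative: 5 linkage classes.

[[1, 4, 6, 11], [2, 5, 10], [3], [7, 8, 9, 13], [12]]
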